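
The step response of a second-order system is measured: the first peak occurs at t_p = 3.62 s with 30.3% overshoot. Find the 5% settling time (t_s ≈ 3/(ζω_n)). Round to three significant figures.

t_s ≈ 9.10 s

The overshoot fixes ζ = −ln(OS)/√(π²+ln²(OS)) = 0.355.
From t_p = π/ω_d, ω_d = π/3.62 = 0.868 rad/s, so ω_n = ω_d/√(1−ζ²) = 0.928 rad/s.
t_s ≈ 3/(ζω_n) = 3/(0.355·0.928) = 9.10 s.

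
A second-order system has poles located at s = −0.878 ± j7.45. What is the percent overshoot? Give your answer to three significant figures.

With σ = 0.878, ω_d = 7.45: ω_n = √(σ²+ω_d²) = 7.50 rad/s, ζ = σ/ω_n = 0.117.
%OS = 100·exp(−πζ/√(1−ζ²)) = 69.1%.

%OS ≈ 69.1%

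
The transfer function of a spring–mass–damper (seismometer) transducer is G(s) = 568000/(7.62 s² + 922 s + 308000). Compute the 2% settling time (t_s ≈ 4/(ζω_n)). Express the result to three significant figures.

Dividing through by 7.62: denominator becomes s² + 121.0 s + 40420.
So ω_n = √40420 = 201 rad/s and ζ = 121.0/(2·201) = 0.301.
t_s ≈ 4/(ζω_n) = 0.0661 s.

t_s ≈ 0.0661 s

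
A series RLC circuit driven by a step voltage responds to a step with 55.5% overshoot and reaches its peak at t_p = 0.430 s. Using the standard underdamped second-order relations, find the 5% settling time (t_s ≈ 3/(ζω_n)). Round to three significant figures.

t_s ≈ 2.19 s

From the overshoot, ζ = −ln(OS)/√(π²+ln²(OS)) = 0.184.
From t_p = π/ω_d, ω_d = π/0.430 = 7.31 rad/s, so ω_n = ω_d/√(1−ζ²) = 7.43 rad/s.
t_s ≈ 3/(ζω_n) = 3/(0.184·7.43) = 2.19 s.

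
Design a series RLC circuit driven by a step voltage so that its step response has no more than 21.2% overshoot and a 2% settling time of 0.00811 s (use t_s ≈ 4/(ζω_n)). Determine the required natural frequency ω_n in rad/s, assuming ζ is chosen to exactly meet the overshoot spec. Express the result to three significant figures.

ζ = −ln(OS)/√(π² + (ln OS)²). With OS = 0.212, ln OS = −1.551 and ζ = 1.551/3.504 = 0.443.
From t_s ≈ 4/(ζω_n): ω_n = 4/(ζ·t_s) = 4/(0.443·0.00811) = 1110 rad/s.

ω_n ≈ 1110 rad/s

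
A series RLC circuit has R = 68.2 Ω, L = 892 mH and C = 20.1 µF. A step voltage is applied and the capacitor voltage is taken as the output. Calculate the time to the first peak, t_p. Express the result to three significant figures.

For a series RLC circuit (capacitor voltage as output), ω_n = 1/√(LC) = 1/√(892 mH · 20.1 µF) = 236 rad/s.
ζ = (R/2)·√(C/L) = (68.2/2)·√(20.1 µF/892 mH) = 0.162.
ω_d = ω_n√(1−ζ²) = 233 rad/s. t_p = π/ω_d = 0.0135 s.

t_p ≈ 0.0135 s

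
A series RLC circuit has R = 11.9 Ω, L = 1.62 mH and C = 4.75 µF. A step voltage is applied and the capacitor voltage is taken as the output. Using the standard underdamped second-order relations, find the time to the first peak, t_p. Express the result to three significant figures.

t_p ≈ 0.000291 s

For a series RLC circuit (capacitor voltage as output), ω_n = 1/√(LC) = 1/√(1.62 mH · 4.75 µF) = 11400 rad/s.
ζ = (R/2)·√(C/L) = (11.9/2)·√(4.75 µF/1.62 mH) = 0.322.
ω_d = 11400·√(1 − 0.322²) = 10800 rad/s. t_p = π/ω_d = 0.000291 s.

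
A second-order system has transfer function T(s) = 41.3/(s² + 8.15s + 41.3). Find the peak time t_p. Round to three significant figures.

Comparing the denominator to s² + 2ζω_n s + ω_n²: ω_n = √41.3 = 6.43 rad/s, and 2ζω_n = 8.15 so ζ = 8.15/(2·6.43) = 0.634.
The damped frequency ω_d = ω_n√(1−ζ²) = 4.97 rad/s. Then t_p = π/ω_d = 0.632 s.

t_p ≈ 0.632 s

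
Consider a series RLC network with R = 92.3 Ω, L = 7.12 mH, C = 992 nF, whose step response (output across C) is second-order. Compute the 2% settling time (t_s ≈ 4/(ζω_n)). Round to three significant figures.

For a series RLC circuit (capacitor voltage as output), ω_n = 1/√(LC) = 1/√(7.12 mH · 992 nF) = 11900 rad/s.
ζ = (R/2)·√(C/L) = (92.3/2)·√(992 nF/7.12 mH) = 0.545.
t_s ≈ 4/(ζω_n) = 0.000617 s.

t_s ≈ 0.000617 s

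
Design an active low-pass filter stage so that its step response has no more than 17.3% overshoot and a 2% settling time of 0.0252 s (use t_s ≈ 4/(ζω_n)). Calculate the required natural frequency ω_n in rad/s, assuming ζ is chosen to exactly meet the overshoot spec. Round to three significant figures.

ζ = −ln(OS)/√(π² + (ln OS)²). With OS = 0.173, ln OS = −1.754 and ζ = 1.754/3.598 = 0.488.
Then ω_n = 4/(ζ t_s) = 4/(0.488 × 0.0252) = 326 rad/s.

ω_n ≈ 326 rad/s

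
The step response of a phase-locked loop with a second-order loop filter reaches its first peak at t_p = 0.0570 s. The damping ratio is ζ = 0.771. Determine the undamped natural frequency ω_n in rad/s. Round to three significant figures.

Peak time t_p = π/ω_d, so ω_d = π/t_p = π/0.0570 = 55.1 rad/s.
ω_n = ω_d/√(1−ζ²) = 55.1/√0.406 = 86.5 rad/s.

ω_n ≈ 86.5 rad/s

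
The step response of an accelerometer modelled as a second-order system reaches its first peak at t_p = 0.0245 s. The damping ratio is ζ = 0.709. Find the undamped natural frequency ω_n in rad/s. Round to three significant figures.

ω_n ≈ 182 rad/s

Peak time t_p = π/ω_d, so ω_d = π/t_p = π/0.0245 = 128 rad/s.
ω_n = ω_d/√(1−ζ²) = 128/√0.497 = 182 rad/s.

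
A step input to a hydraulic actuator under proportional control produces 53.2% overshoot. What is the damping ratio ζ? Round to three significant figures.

ζ = −ln(OS)/√(π² + (ln OS)²). With OS = 0.532, ln OS = −0.6311 and ζ = 0.6311/3.204 = 0.197.

ζ ≈ 0.197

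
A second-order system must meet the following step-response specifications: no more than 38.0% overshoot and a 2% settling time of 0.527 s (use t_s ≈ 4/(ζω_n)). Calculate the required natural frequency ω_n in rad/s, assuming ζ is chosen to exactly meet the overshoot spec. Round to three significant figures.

ω_n ≈ 25.8 rad/s

From %OS = 100·exp(−πζ/√(1−ζ²)), invert to get ζ = −ln(OS)/√(π² + ln²(OS)) with OS = 0.380.
−ln 0.380 = 0.9676, so ζ = 0.9676/√(π² + 0.9362) = 0.294.
Then ω_n = 4/(ζ t_s) = 4/(0.294 × 0.527) = 25.8 rad/s.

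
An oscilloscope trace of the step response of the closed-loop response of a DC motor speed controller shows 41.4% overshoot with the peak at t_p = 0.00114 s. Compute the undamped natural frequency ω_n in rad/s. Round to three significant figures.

ω_n ≈ 2860 rad/s

The overshoot fixes ζ = −ln(OS)/√(π²+ln²(OS)) = 0.270.
t_p = π/ω_d ⇒ ω_d = 2760 rad/s; then ω_n = ω_d/√(1−ζ²) = 2860 rad/s.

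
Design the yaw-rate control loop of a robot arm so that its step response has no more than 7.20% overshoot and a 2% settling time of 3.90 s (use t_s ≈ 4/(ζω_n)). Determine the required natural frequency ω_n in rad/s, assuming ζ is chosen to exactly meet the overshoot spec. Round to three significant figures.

ω_n ≈ 1.60 rad/s

ζ = −ln(OS)/√(π² + (ln OS)²). With OS = 0.0720, ln OS = −2.631 and ζ = 2.631/4.098 = 0.642.
Then ω_n = 4/(ζ t_s) = 4/(0.642 × 3.90) = 1.60 rad/s.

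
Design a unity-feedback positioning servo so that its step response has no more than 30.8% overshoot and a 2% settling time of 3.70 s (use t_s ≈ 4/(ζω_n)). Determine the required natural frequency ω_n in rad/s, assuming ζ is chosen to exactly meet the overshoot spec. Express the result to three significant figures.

ω_n ≈ 3.08 rad/s

Inverting the overshoot relation: ζ = |ln 0.308|/√(π² + ln²0.308) = 0.351.
From t_s ≈ 4/(ζω_n): ω_n = 4/(ζ·t_s) = 4/(0.351·3.70) = 3.08 rad/s.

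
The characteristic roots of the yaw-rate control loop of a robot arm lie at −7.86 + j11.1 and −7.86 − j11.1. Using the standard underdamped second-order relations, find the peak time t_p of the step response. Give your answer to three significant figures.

t_p = π/ω_d with ω_d = 11.1 (the imaginary part), so t_p = 0.283 s.

t_p ≈ 0.283 s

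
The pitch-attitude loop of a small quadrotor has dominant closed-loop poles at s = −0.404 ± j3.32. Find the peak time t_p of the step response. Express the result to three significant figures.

t_p = π/ω_d with ω_d = 3.32 (the imaginary part), so t_p = 0.946 s.

t_p ≈ 0.946 s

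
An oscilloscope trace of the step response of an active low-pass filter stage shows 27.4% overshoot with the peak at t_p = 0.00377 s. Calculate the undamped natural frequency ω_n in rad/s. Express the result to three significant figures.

ω_n ≈ 901 rad/s

The overshoot fixes ζ = −ln(OS)/√(π²+ln²(OS)) = 0.381.
t_p = π/ω_d ⇒ ω_d = 833 rad/s; then ω_n = ω_d/√(1−ζ²) = 901 rad/s.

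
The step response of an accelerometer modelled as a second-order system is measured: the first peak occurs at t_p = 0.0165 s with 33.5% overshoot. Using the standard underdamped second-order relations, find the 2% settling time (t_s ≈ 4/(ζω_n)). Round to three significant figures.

From the overshoot, ζ = −ln(OS)/√(π²+ln²(OS)) = 0.329.
From t_p = π/ω_d, ω_d = π/0.0165 = 190 rad/s, so ω_n = ω_d/√(1−ζ²) = 202 rad/s.
t_s ≈ 4/(ζω_n) = 4/(0.329·202) = 0.0603 s.

t_s ≈ 0.0603 s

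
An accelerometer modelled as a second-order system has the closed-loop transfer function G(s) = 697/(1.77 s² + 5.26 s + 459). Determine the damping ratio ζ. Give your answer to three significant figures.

ζ ≈ 0.0923

Dividing through by 1.77: denominator becomes s² + 2.972 s + 259.3.
So ω_n = √259.3 = 16.1 rad/s and ζ = 2.972/(2·16.1) = 0.0923.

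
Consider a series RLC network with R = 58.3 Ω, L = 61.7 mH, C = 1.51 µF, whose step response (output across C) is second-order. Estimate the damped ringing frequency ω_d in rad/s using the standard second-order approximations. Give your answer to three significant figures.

ω_d ≈ 3240 rad/s

For a series RLC circuit (capacitor voltage as output), ω_n = 1/√(LC) = 1/√(61.7 mH · 1.51 µF) = 3280 rad/s.
ζ = (R/2)·√(C/L) = (58.3/2)·√(1.51 µF/61.7 mH) = 0.144.
The damped frequency ω_d = ω_n√(1−ζ²) = 3240 rad/s.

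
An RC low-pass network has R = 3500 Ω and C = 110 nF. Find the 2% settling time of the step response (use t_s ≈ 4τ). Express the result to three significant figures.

τ = RC = 3500 × 110 nF = 0.000385 s.
t_s ≈ 4τ = 0.00154 s.

t_s ≈ 0.00154 s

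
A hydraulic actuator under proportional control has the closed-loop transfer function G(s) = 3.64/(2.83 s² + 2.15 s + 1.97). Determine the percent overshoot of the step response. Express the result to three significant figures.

%OS ≈ 20.1%

Dividing through by 2.83: denominator becomes s² + 0.7597 s + 0.6961.
So ω_n = √0.6961 = 0.834 rad/s and ζ = 0.7597/(2·0.834) = 0.455.
%OS = 100·exp(−πζ/√(1−ζ²)) = 20.1%.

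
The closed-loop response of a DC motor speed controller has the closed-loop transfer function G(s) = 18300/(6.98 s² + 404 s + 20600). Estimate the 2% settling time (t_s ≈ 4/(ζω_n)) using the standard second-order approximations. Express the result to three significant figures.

t_s ≈ 0.138 s

Dividing through by 6.98: denominator becomes s² + 57.88 s + 2951.
So ω_n = √2951 = 54.3 rad/s and ζ = 57.88/(2·54.3) = 0.533.
t_s ≈ 4/(ζω_n) = 0.138 s.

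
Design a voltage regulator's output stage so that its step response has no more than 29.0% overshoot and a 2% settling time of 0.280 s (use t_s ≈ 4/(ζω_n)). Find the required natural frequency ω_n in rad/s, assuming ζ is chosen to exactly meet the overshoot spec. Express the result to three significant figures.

Inverting the overshoot relation: ζ = |ln 0.290|/√(π² + ln²0.290) = 0.367.
From t_s ≈ 4/(ζω_n): ω_n = 4/(ζ·t_s) = 4/(0.367·0.280) = 39.0 rad/s.

ω_n ≈ 39.0 rad/s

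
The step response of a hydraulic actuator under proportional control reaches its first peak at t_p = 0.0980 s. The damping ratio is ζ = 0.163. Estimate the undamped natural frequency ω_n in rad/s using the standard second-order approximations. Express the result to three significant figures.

Peak time t_p = π/ω_d, so ω_d = π/t_p = π/0.0980 = 32.1 rad/s.
ω_n = ω_d/√(1−ζ²) = 32.1/√0.973 = 32.5 rad/s.

ω_n ≈ 32.5 rad/s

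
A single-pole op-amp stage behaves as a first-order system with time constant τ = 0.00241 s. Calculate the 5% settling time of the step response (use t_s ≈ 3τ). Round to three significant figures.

t_s ≈ 0.00723 s

t_s ≈ 3τ = 0.00723 s.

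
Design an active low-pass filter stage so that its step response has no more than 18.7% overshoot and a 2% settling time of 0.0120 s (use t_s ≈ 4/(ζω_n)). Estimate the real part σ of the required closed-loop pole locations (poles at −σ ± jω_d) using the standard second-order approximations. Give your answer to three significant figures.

The settling-time spec alone fixes σ = ζω_n = 4/t_s = 4/0.0120 = 333.
(Overshoot then fixes ζ = 0.471 and hence ω_d = σ·√(1−ζ²)/ζ = 625 rad/s.)

σ ≈ 333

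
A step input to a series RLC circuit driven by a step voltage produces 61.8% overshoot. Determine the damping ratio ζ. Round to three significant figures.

ζ ≈ 0.151

ζ = −ln(OS)/√(π² + (ln OS)²). With OS = 0.618, ln OS = −0.4813 and ζ = 0.4813/3.178 = 0.151.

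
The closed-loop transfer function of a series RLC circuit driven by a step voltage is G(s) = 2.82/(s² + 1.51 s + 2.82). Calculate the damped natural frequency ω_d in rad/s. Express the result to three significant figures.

Comparing the denominator to s² + 2ζω_n s + ω_n²: ω_n = √2.82 = 1.68 rad/s, and 2ζω_n = 1.51 so ζ = 1.51/(2·1.68) = 0.450.
ω_d = ω_n√(1−ζ²) = 1.50 rad/s.

ω_d ≈ 1.50 rad/s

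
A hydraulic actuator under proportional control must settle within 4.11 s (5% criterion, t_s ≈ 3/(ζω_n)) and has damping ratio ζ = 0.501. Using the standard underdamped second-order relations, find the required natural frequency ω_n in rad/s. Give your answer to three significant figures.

ω_n ≈ 1.46 rad/s

Rearranging t_s ≈ 3/(ζω_n) gives ω_n = 3/(ζ·t_s) = 3/(0.501 × 4.11) = 1.46 rad/s.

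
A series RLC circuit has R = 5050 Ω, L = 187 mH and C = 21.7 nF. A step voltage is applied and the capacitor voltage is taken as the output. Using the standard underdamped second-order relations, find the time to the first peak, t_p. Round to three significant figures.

t_p ≈ 0.000392 s

For a series RLC circuit (capacitor voltage as output), ω_n = 1/√(LC) = 1/√(187 mH · 21.7 nF) = 15700 rad/s.
ζ = (R/2)·√(C/L) = (5050/2)·√(21.7 nF/187 mH) = 0.860.
ω_d = 15700·√(1 − 0.860²) = 8010 rad/s. t_p = π/ω_d = 0.000392 s.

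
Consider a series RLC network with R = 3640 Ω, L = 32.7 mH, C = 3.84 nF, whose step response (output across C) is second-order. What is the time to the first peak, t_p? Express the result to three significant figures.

t_p ≈ 0.0000450 s

For a series RLC circuit (capacitor voltage as output), ω_n = 1/√(LC) = 1/√(32.7 mH · 3.84 nF) = 89200 rad/s.
ζ = (R/2)·√(C/L) = (3640/2)·√(3.84 nF/32.7 mH) = 0.624.
ω_d = ω_n√(1−ζ²) = 69800 rad/s. t_p = π/ω_d = 0.0000450 s.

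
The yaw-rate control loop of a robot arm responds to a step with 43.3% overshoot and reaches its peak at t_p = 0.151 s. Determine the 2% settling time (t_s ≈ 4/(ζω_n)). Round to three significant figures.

The overshoot fixes ζ = −ln(OS)/√(π²+ln²(OS)) = 0.257.
From t_p = π/ω_d, ω_d = π/0.151 = 20.8 rad/s, so ω_n = ω_d/√(1−ζ²) = 21.5 rad/s.
t_s ≈ 4/(ζω_n) = 4/(0.257·21.5) = 0.722 s.

t_s ≈ 0.722 s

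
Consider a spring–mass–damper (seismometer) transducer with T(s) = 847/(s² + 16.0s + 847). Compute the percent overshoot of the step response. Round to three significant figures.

Comparing the denominator to s² + 2ζω_n s + ω_n²: ω_n = √847 = 29.1 rad/s, and 2ζω_n = 16.0 so ζ = 16.0/(2·29.1) = 0.275.
%OS = 100 e^{−πζ/√(1−ζ²)} with ζ = 0.275 gives 40.7%.

%OS ≈ 40.7%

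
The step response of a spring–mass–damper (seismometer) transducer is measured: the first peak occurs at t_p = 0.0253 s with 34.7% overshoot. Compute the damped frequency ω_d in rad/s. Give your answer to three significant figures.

ω_d ≈ 124 rad/s

t_p = π/ω_d, so ω_d = π/0.0253 = 124 rad/s.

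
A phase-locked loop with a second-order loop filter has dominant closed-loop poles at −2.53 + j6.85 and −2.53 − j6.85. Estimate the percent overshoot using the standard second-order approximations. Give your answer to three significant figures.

The poles are at −σ ± jω_d with σ = 2.53 and ω_d = 6.85, so ω_n = √(σ²+ω_d²) = 7.30 rad/s and ζ = σ/ω_n = 0.346.
Overshoot: exp(−π·0.346/√(1−0.346²)) = 0.313, i.e. 31.3%.

%OS ≈ 31.3%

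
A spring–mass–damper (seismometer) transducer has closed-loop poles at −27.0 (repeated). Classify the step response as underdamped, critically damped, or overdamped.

critically damped

Since there is a repeated negative-real pole, the response is critically damped.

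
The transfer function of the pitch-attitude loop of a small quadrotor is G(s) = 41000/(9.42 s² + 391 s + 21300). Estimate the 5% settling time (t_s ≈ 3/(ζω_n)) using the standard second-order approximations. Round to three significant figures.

Dividing through by 9.42: denominator becomes s² + 41.51 s + 2261.
So ω_n = √2261 = 47.6 rad/s and ζ = 41.51/(2·47.6) = 0.436.
t_s ≈ 3/(ζω_n) = 0.145 s.

t_s ≈ 0.145 s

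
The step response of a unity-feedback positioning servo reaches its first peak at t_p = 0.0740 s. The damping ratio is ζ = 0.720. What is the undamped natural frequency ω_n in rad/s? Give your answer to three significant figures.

ω_n ≈ 61.2 rad/s

Peak time t_p = π/ω_d, so ω_d = π/t_p = π/0.0740 = 42.5 rad/s.
ω_n = ω_d/√(1−ζ²) = 42.5/√0.482 = 61.2 rad/s.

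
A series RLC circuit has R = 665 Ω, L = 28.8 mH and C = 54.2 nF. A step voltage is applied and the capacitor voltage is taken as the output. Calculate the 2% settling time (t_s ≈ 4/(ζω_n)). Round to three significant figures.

t_s ≈ 0.000346 s

For a series RLC circuit (capacitor voltage as output), ω_n = 1/√(LC) = 1/√(28.8 mH · 54.2 nF) = 25300 rad/s.
ζ = (R/2)·√(C/L) = (665/2)·√(54.2 nF/28.8 mH) = 0.456.
t_s ≈ 4/(ζω_n) = 0.000346 s.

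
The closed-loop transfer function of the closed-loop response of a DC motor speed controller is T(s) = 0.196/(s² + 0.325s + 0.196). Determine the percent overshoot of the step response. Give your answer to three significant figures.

Comparing the denominator to s² + 2ζω_n s + ω_n²: ω_n = √0.196 = 0.443 rad/s, and 2ζω_n = 0.325 so ζ = 0.325/(2·0.443) = 0.367.
%OS = 100·exp(−πζ/√(1−ζ²)) = 28.9%.

%OS ≈ 28.9%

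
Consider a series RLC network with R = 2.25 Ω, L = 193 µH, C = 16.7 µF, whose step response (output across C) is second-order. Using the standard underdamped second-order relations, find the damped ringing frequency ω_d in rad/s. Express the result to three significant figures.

ω_d ≈ 16600 rad/s

For a series RLC circuit (capacitor voltage as output), ω_n = 1/√(LC) = 1/√(193 µH · 16.7 µF) = 17600 rad/s.
ζ = (R/2)·√(C/L) = (2.25/2)·√(16.7 µF/193 µH) = 0.331.
ω_d = 17600·√(1 − 0.331²) = 16600 rad/s.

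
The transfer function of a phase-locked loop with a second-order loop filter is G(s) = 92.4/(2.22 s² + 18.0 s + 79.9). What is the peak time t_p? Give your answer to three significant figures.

Dividing through by 2.22: denominator becomes s² + 8.108 s + 35.99.
So ω_n = √35.99 = 6.00 rad/s and ζ = 8.108/(2·6.00) = 0.676.
ω_d = 6.00·√(1 − 0.676²) = 4.42 rad/s. t_p = π/ω_d = 0.710 s.

t_p ≈ 0.710 s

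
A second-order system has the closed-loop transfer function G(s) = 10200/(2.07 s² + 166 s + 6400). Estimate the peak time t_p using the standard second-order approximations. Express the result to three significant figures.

t_p ≈ 0.0816 s

Dividing through by 2.07: denominator becomes s² + 80.19 s + 3092.
So ω_n = √3092 = 55.6 rad/s and ζ = 80.19/(2·55.6) = 0.721.
ω_d = 55.6·√(1 − 0.721²) = 38.5 rad/s. t_p = π/ω_d = 0.0816 s.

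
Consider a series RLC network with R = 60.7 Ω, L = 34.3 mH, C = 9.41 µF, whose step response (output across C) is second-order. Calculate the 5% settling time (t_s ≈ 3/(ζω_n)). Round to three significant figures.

t_s ≈ 0.00339 s

For a series RLC circuit (capacitor voltage as output), ω_n = 1/√(LC) = 1/√(34.3 mH · 9.41 µF) = 1760 rad/s.
ζ = (R/2)·√(C/L) = (60.7/2)·√(9.41 µF/34.3 mH) = 0.503.
t_s ≈ 3/(ζω_n) = 0.00339 s.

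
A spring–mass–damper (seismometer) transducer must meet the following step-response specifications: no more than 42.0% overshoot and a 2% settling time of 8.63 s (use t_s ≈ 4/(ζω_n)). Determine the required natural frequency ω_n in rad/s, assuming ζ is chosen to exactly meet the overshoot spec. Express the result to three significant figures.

ω_n ≈ 1.74 rad/s

ζ = −ln(OS)/√(π² + (ln OS)²). With OS = 0.420, ln OS = −0.8675 and ζ = 0.8675/3.259 = 0.266.
From t_s ≈ 4/(ζω_n): ω_n = 4/(ζ·t_s) = 4/(0.266·8.63) = 1.74 rad/s.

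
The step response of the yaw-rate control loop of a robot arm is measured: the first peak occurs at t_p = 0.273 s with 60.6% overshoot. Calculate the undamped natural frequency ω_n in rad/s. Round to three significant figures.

From the overshoot, ζ = −ln(OS)/√(π²+ln²(OS)) = 0.157.
t_p = π/ω_d ⇒ ω_d = 11.5 rad/s; then ω_n = ω_d/√(1−ζ²) = 11.7 rad/s.

ω_n ≈ 11.7 rad/s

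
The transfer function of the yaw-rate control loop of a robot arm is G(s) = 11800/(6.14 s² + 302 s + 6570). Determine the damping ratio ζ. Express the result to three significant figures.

Dividing through by 6.14: denominator becomes s² + 49.19 s + 1070.
So ω_n = √1070 = 32.7 rad/s and ζ = 49.19/(2·32.7) = 0.752.

ζ ≈ 0.752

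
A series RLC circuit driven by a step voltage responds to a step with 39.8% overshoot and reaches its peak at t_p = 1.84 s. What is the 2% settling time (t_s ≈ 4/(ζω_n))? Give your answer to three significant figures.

t_s ≈ 7.99 s

The overshoot fixes ζ = −ln(OS)/√(π²+ln²(OS)) = 0.281.
t_p = π/ω_d ⇒ ω_d = 1.71 rad/s; then ω_n = ω_d/√(1−ζ²) = 1.78 rad/s.
t_s ≈ 4/(ζω_n) = 4/(0.281·1.78) = 7.99 s.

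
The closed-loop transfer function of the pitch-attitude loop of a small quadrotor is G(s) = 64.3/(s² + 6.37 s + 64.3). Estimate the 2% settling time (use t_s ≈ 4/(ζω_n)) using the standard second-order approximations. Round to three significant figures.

ω_n = √64.3 = 8.02 rad/s; ζ = 6.37/(2·8.02) = 0.397.
t_s ≈ 4/(ζω_n) = 4/(0.397·8.02) = 1.26 s.

t_s ≈ 1.26 s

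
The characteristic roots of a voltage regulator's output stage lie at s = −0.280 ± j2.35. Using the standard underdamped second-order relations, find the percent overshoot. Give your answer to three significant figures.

%OS ≈ 68.8%

The poles are at −σ ± jω_d with σ = 0.280 and ω_d = 2.35, so ω_n = √(σ²+ω_d²) = 2.37 rad/s and ζ = σ/ω_n = 0.118.
%OS = 100·exp(−πζ/√(1−ζ²)) = 68.8%.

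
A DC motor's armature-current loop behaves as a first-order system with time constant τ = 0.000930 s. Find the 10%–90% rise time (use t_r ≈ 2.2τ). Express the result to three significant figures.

t_r ≈ 0.00205 s

t_r ≈ 2.2τ = 0.00205 s.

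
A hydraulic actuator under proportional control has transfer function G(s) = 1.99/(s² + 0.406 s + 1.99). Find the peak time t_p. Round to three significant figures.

t_p ≈ 2.25 s

Matching coefficients with s² + 2ζω_n s + ω_n² gives ω_n² = 1.99 ⇒ ω_n = 1.41 rad/s, and ζ = 0.406/(2ω_n) = 0.144.
ω_d = ω_n√(1−ζ²) = 1.40 rad/s. Then t_p = π/ω_d = 2.25 s.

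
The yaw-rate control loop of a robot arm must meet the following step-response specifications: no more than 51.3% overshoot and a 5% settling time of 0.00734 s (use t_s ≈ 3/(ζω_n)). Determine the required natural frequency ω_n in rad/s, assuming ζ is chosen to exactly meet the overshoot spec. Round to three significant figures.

ω_n ≈ 1970 rad/s

From %OS = 100·exp(−πζ/√(1−ζ²)), invert to get ζ = −ln(OS)/√(π² + ln²(OS)) with OS = 0.513.
−ln 0.513 = 0.6675, so ζ = 0.6675/√(π² + 0.4455) = 0.208.
Then ω_n = 3/(ζ t_s) = 3/(0.208 × 0.00734) = 1970 rad/s.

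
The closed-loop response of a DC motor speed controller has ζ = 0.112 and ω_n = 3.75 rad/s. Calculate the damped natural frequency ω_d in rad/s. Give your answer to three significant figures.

ω_d = ω_n√(1−ζ²) = 3.75·√0.987 = 3.73 rad/s.

ω_d ≈ 3.73 rad/s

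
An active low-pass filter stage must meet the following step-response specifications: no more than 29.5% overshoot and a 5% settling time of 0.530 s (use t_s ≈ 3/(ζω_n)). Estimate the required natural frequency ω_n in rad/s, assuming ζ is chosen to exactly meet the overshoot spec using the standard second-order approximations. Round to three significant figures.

ω_n ≈ 15.6 rad/s

Inverting the overshoot relation: ζ = |ln 0.295|/√(π² + ln²0.295) = 0.362.
Then ω_n = 3/(ζ t_s) = 3/(0.362 × 0.530) = 15.6 rad/s.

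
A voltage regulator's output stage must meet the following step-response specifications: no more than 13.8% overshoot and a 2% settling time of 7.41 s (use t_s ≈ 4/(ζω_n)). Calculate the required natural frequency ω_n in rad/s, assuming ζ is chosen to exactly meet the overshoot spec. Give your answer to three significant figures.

Inverting the overshoot relation: ζ = |ln 0.138|/√(π² + ln²0.138) = 0.533.
From t_s ≈ 4/(ζω_n): ω_n = 4/(ζ·t_s) = 4/(0.533·7.41) = 1.01 rad/s.

ω_n ≈ 1.01 rad/s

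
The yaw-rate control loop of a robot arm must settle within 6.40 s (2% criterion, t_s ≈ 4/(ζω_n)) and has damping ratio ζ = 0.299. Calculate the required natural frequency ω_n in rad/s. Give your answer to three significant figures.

ω_n ≈ 2.09 rad/s

Rearranging t_s ≈ 4/(ζω_n) gives ω_n = 4/(ζ·t_s) = 4/(0.299 × 6.40) = 2.09 rad/s.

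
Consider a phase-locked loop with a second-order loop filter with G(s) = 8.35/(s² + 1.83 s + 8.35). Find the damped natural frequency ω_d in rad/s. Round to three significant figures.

ω_d ≈ 2.74 rad/s

ω_n = √8.35 = 2.89 rad/s; ζ = 1.83/(2·2.89) = 0.317.
The damped frequency ω_d = ω_n√(1−ζ²) = 2.74 rad/s.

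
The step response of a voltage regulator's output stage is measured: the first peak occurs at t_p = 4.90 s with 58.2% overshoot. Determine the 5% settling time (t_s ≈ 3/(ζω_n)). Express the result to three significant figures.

t_s ≈ 27.2 s

ζ from %OS: ζ = |ln 0.582|/√(π²+ln²0.582) = 0.170.
t_p = π/ω_d ⇒ ω_d = 0.641 rad/s; then ω_n = ω_d/√(1−ζ²) = 0.651 rad/s.
t_s ≈ 3/(ζω_n) = 3/(0.170·0.651) = 27.2 s.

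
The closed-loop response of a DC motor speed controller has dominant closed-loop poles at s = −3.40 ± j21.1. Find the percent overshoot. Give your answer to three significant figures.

With σ = 3.40, ω_d = 21.1: ω_n = √(σ²+ω_d²) = 21.4 rad/s, ζ = σ/ω_n = 0.159.
Overshoot: exp(−π·0.159/√(1−0.159²)) = 0.603, i.e. 60.3%.

%OS ≈ 60.3%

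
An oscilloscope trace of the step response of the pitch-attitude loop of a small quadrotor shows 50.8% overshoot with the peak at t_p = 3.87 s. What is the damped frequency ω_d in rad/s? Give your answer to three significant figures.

t_p = π/ω_d, so ω_d = π/3.87 = 0.812 rad/s.

ω_d ≈ 0.812 rad/s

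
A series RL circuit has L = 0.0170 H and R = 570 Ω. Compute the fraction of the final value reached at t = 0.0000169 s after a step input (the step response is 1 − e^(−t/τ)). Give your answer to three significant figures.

τ = L/R = 0.0170/570 = 0.0000298 s.
y(t)/y_∞ = 1 − e^(−t/τ) = 1 − e^(−0.0000169/0.0000298) = 1 − e^(−0.567) = 0.433.

y/y_∞ ≈ 0.433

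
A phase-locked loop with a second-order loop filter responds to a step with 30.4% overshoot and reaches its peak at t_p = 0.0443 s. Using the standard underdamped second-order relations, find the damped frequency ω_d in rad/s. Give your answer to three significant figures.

ω_d ≈ 70.9 rad/s

t_p = π/ω_d, so ω_d = π/0.0443 = 70.9 rad/s.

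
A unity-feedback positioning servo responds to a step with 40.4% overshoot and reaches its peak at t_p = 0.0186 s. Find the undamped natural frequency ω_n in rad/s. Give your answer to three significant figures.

ω_n ≈ 176 rad/s

ζ from %OS: ζ = |ln 0.404|/√(π²+ln²0.404) = 0.277.
From t_p = π/ω_d, ω_d = π/0.0186 = 169 rad/s, so ω_n = ω_d/√(1−ζ²) = 176 rad/s.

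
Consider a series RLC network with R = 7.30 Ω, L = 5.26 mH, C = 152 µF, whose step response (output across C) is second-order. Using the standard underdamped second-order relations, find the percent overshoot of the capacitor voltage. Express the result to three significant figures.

For a series RLC circuit (capacitor voltage as output), ω_n = 1/√(LC) = 1/√(5.26 mH · 152 µF) = 1120 rad/s.
ζ = (R/2)·√(C/L) = (7.30/2)·√(152 µF/5.26 mH) = 0.620.
%OS = 100·exp(−πζ/√(1−ζ²)) = 8.33%.

%OS ≈ 8.33%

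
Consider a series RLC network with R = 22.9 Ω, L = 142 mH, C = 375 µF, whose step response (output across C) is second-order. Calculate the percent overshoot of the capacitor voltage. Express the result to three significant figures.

%OS ≈ 10.2%

For a series RLC circuit (capacitor voltage as output), ω_n = 1/√(LC) = 1/√(142 mH · 375 µF) = 137 rad/s.
ζ = (R/2)·√(C/L) = (22.9/2)·√(375 µF/142 mH) = 0.588.
%OS = 100·exp(−πζ/√(1−ζ²)) = 10.2%.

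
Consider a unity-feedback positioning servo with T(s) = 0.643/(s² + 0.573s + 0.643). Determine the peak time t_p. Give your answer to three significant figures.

ω_n = √0.643 = 0.802 rad/s; ζ = 0.573/(2·0.802) = 0.357.
ω_d = 0.802·√(1 − 0.357²) = 0.749 rad/s. Then t_p = π/ω_d = 4.19 s.

t_p ≈ 4.19 s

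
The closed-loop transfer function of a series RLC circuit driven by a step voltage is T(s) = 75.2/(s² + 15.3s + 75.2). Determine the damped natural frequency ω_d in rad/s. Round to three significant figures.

ω_d ≈ 4.08 rad/s

Matching coefficients with s² + 2ζω_n s + ω_n² gives ω_n² = 75.2 ⇒ ω_n = 8.67 rad/s, and ζ = 15.3/(2ω_n) = 0.882.
ω_d = ω_n√(1−ζ²) = 4.08 rad/s.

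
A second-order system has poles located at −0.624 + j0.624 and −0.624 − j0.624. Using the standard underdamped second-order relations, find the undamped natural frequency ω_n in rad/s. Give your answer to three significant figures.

ω_n ≈ 0.882 rad/s

With σ = 0.624, ω_d = 0.624: ω_n = √(σ²+ω_d²) = 0.882 rad/s, ζ = σ/ω_n = 0.707.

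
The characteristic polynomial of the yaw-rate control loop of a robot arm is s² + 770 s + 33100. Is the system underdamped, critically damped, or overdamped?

overdamped

a² − 4b = 460000 > 0 (two distinct real roots); the system is overdamped.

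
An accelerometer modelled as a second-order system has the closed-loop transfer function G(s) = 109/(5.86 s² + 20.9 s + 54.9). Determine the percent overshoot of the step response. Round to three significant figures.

Dividing through by 5.86: denominator becomes s² + 3.567 s + 9.369.
So ω_n = √9.369 = 3.06 rad/s and ζ = 3.567/(2·3.06) = 0.583.
Overshoot: exp(−π·0.583/√(1−0.583²)) = 0.105, i.e. 10.5%.

%OS ≈ 10.5%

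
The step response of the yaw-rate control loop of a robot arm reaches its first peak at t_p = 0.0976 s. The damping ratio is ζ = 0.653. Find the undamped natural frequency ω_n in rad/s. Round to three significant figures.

ω_n ≈ 42.5 rad/s

Peak time t_p = π/ω_d, so ω_d = π/t_p = π/0.0976 = 32.2 rad/s.
ω_n = ω_d/√(1−ζ²) = 32.2/√0.574 = 42.5 rad/s.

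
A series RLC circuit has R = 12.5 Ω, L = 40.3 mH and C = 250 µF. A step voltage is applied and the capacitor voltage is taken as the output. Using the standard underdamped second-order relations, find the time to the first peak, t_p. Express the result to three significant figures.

t_p ≈ 0.0115 s

For a series RLC circuit (capacitor voltage as output), ω_n = 1/√(LC) = 1/√(40.3 mH · 250 µF) = 315 rad/s.
ζ = (R/2)·√(C/L) = (12.5/2)·√(250 µF/40.3 mH) = 0.492.
ω_d = 315·√(1 − 0.492²) = 274 rad/s. t_p = π/ω_d = 0.0115 s.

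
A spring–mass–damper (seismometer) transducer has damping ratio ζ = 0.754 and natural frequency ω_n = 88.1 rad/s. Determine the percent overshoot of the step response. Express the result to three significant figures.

%OS ≈ 2.72%

For an underdamped second-order system, %OS = 100·exp(−πζ/√(1−ζ²)).
πζ/√(1−ζ²) = π·0.754/√(1−0.569) = 3.606, so %OS = 100·e^(−3.606) = 2.72%.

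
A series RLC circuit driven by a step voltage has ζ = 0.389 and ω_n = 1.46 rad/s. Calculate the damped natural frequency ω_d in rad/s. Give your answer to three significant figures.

ω_d ≈ 1.35 rad/s

ω_d = ω_n√(1−ζ²) = 1.46·√0.849 = 1.35 rad/s.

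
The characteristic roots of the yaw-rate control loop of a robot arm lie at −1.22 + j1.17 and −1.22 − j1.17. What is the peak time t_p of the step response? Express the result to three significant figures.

t_p = π/ω_d with ω_d = 1.17 (the imaginary part), so t_p = 2.69 s.

t_p ≈ 2.69 s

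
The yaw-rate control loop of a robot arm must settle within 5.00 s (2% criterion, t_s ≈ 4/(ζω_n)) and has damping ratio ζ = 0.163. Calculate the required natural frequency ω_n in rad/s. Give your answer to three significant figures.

ω_n ≈ 4.91 rad/s

Rearranging t_s ≈ 4/(ζω_n) gives ω_n = 4/(ζ·t_s) = 4/(0.163 × 5.00) = 4.91 rad/s.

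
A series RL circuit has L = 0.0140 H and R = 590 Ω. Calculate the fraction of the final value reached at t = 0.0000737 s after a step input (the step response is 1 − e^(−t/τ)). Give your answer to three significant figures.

τ = L/R = 0.0140/590 = 0.0000237 s.
y(t)/y_∞ = 1 − e^(−t/τ) = 1 − e^(−0.0000737/0.0000237) = 1 − e^(−3.11) = 0.955.

y/y_∞ ≈ 0.955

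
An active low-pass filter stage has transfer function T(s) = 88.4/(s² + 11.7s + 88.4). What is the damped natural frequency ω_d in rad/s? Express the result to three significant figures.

Matching coefficients with s² + 2ζω_n s + ω_n² gives ω_n² = 88.4 ⇒ ω_n = 9.40 rad/s, and ζ = 11.7/(2ω_n) = 0.622.
ω_d = 9.40·√(1 − 0.622²) = 7.36 rad/s.

ω_d ≈ 7.36 rad/s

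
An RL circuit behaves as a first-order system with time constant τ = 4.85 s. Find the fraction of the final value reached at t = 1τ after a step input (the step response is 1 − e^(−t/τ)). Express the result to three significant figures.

y(t)/y_∞ = 1 − e^(−t/τ) = 1 − e^(−1) = 1 − e^(−1.00) = 0.632.

y/y_∞ ≈ 0.632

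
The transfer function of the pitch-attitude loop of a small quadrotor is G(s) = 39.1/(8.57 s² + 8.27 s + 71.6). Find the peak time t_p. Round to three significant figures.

Dividing through by 8.57: denominator becomes s² + 0.9650 s + 8.355.
So ω_n = √8.355 = 2.89 rad/s and ζ = 0.9650/(2·2.89) = 0.167.
ω_d = 2.89·√(1 − 0.167²) = 2.85 rad/s. t_p = π/ω_d = 1.10 s.

t_p ≈ 1.10 s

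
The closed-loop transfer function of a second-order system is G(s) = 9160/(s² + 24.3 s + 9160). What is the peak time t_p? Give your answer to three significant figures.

ω_n = √9160 = 95.7 rad/s; ζ = 24.3/(2·95.7) = 0.127.
ω_d = ω_n√(1−ζ²) = 94.9 rad/s. Then t_p = π/ω_d = 0.0331 s.

t_p ≈ 0.0331 s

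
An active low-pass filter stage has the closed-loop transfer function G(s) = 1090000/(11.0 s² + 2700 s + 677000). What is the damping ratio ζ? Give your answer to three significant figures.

ζ ≈ 0.495

Dividing through by 11.0: denominator becomes s² + 245.5 s + 61550.
So ω_n = √61550 = 248 rad/s and ζ = 245.5/(2·248) = 0.495.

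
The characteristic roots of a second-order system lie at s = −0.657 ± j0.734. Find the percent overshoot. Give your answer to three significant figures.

The poles are at −σ ± jω_d with σ = 0.657 and ω_d = 0.734, so ω_n = √(σ²+ω_d²) = 0.985 rad/s and ζ = σ/ω_n = 0.667.
%OS = 100·exp(−πζ/√(1−ζ²)) = 6.01%.

%OS ≈ 6.01%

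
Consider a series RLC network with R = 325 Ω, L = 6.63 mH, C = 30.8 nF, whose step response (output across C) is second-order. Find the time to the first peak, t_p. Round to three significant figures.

For a series RLC circuit (capacitor voltage as output), ω_n = 1/√(LC) = 1/√(6.63 mH · 30.8 nF) = 70000 rad/s.
ζ = (R/2)·√(C/L) = (325/2)·√(30.8 nF/6.63 mH) = 0.350.
The damped frequency ω_d = ω_n√(1−ζ²) = 65500 rad/s. t_p = π/ω_d = 0.0000479 s.

t_p ≈ 0.0000479 s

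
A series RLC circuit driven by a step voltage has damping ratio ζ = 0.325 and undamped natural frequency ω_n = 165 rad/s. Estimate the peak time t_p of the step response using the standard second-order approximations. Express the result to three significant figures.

t_p ≈ 0.0201 s

The damped frequency is ω_d = ω_n√(1−ζ²) = 165·√(1−0.106) = 156 rad/s.
Peak time t_p = π/ω_d = π/156 = 0.0201 s.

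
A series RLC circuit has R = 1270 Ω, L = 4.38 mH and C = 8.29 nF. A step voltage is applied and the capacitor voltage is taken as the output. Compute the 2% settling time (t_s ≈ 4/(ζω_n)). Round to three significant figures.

For a series RLC circuit (capacitor voltage as output), ω_n = 1/√(LC) = 1/√(4.38 mH · 8.29 nF) = 166000 rad/s.
ζ = (R/2)·√(C/L) = (1270/2)·√(8.29 nF/4.38 mH) = 0.874.
t_s ≈ 4/(ζω_n) = 0.0000276 s.

t_s ≈ 0.0000276 s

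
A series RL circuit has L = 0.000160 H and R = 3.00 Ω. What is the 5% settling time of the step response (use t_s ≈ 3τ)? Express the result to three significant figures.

t_s ≈ 0.000160 s

τ = L/R = 0.000160/3.00 = 0.0000533 s.
t_s ≈ 3τ = 0.000160 s.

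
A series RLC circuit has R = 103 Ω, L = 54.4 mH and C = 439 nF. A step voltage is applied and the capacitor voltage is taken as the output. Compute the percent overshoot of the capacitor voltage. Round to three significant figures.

%OS ≈ 62.8%

For a series RLC circuit (capacitor voltage as output), ω_n = 1/√(LC) = 1/√(54.4 mH · 439 nF) = 6470 rad/s.
ζ = (R/2)·√(C/L) = (103/2)·√(439 nF/54.4 mH) = 0.146.
%OS = 100·exp(−πζ/√(1−ζ²)) = 62.8%.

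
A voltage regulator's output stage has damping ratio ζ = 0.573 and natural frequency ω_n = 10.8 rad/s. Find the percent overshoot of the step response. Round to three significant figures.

%OS ≈ 11.1%

For an underdamped second-order system, %OS = 100·exp(−πζ/√(1−ζ²)).
πζ/√(1−ζ²) = π·0.573/√(1−0.328) = 2.196, so %OS = 100·e^(−2.196) = 11.1%.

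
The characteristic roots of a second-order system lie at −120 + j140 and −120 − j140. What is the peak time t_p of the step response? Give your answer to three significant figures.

t_p ≈ 0.0224 s

t_p = π/ω_d with ω_d = 140 (the imaginary part), so t_p = 0.0224 s.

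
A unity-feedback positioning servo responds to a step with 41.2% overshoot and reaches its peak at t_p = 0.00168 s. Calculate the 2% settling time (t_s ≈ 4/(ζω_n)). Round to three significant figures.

The overshoot fixes ζ = −ln(OS)/√(π²+ln²(OS)) = 0.272.
From t_p = π/ω_d, ω_d = π/0.00168 = 1870 rad/s, so ω_n = ω_d/√(1−ζ²) = 1940 rad/s.
t_s ≈ 4/(ζω_n) = 4/(0.272·1940) = 0.00758 s.

t_s ≈ 0.00758 s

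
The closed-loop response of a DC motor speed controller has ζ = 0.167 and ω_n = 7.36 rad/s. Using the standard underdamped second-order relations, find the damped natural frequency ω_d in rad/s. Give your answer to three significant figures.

ω_d = ω_n√(1−ζ²) = 7.36·√0.972 = 7.26 rad/s.

ω_d ≈ 7.26 rad/s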